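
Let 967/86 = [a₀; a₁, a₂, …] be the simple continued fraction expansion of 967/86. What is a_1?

967 ÷ 86 → quotient 11, remainder 21
86 ÷ 21 → quotient 4, remainder 2

4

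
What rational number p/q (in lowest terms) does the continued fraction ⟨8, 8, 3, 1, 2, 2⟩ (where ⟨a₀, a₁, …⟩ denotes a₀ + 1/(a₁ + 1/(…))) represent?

Start with 2.
2 + 1/(2/1) = 2 + 1/2 = 5/2
1 + 1/(5/2) = 1 + 2/5 = 7/5
3 + 1/(7/5) = 3 + 5/7 = 26/7
8 + 1/(26/7) = 8 + 7/26 = 215/26
8 + 1/(215/26) = 8 + 26/215 = 1746/215

1746/215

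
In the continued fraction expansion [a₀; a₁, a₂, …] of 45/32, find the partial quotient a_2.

Apply division with remainder until the remainder is 0:
45 ÷ 32 → quotient 1, remainder 13
32 ÷ 13 → quotient 2, remainder 6
13 ÷ 6 → quotient 2, remainder 1

2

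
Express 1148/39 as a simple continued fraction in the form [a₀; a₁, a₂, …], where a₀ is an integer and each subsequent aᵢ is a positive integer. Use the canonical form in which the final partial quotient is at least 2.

[29; 2, 3, 2, 2]

Run the Euclidean algorithm, recording each quotient:
⌊1148/39⌋ = 29, remainder 17
⌊39/17⌋ = 2, remainder 5
⌊17/5⌋ = 3, remainder 2
⌊5/2⌋ = 2, remainder 1
⌊2/1⌋ = 2, remainder 0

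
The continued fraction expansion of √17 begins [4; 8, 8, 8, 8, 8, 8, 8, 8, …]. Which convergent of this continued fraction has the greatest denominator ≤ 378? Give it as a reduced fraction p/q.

268/65

List convergents until the denominator exceeds the bound:
a_0 = 4: 4/1  (≤ bound)
a_1 = 8: 33/8  (≤ bound)
a_2 = 8: 268/65  (≤ bound)
a_3 = 8: 2177/528  (> 378, stop)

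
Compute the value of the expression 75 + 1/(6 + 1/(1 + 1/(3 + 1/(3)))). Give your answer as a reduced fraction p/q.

Build up convergents one term at a time:
a_0 = 75: 75/1
a_1 = 6: 451/6
a_2 = 1: 526/7
a_3 = 3: 2029/27
a_4 = 3: 6613/88

6613/88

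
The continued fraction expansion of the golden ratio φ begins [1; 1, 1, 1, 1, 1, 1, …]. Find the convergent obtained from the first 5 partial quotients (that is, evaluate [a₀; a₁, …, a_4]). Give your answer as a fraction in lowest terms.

Work from the innermost term outward:
Start with 1.
1 + 1/(1/1) = 1 + 1/1 = 2/1
1 + 1/(2/1) = 1 + 1/2 = 3/2
1 + 1/(3/2) = 1 + 2/3 = 5/3
1 + 1/(5/3) = 1 + 3/5 = 8/5

8/5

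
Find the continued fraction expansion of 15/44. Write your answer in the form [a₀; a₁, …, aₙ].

[0; 2, 1, 14]

15 ÷ 44 → quotient 0, remainder 15
44 ÷ 15 → quotient 2, remainder 14
15 ÷ 14 → quotient 1, remainder 1
14 ÷ 1 → quotient 14, remainder 0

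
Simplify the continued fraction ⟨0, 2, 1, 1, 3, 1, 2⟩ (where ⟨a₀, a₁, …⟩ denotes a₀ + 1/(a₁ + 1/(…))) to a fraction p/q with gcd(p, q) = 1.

25/64

Build up convergents one term at a time:
a_0 = 0: 0/1
a_1 = 2: 1/2
a_2 = 1: 1/3
a_3 = 1: 2/5
a_4 = 3: 7/18
a_5 = 1: 9/23
a_6 = 2: 25/64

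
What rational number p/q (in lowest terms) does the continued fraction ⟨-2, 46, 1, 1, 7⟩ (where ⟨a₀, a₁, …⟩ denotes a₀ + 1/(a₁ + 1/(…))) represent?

Collapse the nested fraction from the inside out:
Start with 7.
1 + 1/(7/1) = 1 + 1/7 = 8/7
1 + 1/(8/7) = 1 + 7/8 = 15/8
46 + 1/(15/8) = 46 + 8/15 = 698/15
-2 + 1/(698/15) = -2 + 15/698 = -1381/698

-1381/698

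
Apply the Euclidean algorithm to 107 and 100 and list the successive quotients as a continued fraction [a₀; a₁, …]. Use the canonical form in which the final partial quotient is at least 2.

[1; 14, 3, 2]

107 = 1·100 + 7, so a_0 = 1
100 = 14·7 + 2, so a_1 = 14
7 = 3·2 + 1, so a_2 = 3
2 = 2·1 + 0, so a_3 = 2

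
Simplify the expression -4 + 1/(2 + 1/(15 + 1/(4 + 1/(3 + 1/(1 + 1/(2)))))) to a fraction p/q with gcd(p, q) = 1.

Compute successive convergents:
a_0 = -4: -4/1
a_1 = 2: -7/2
a_2 = 15: -109/31
a_3 = 4: -443/126
a_4 = 3: -1438/409
a_5 = 1: -1881/535
a_6 = 2: -5200/1479

-5200/1479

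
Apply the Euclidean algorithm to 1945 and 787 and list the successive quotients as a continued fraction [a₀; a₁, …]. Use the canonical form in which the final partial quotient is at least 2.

[2; 2, 8, 4, 11]

1945 ÷ 787 → quotient 2, remainder 371
787 ÷ 371 → quotient 2, remainder 45
371 ÷ 45 → quotient 8, remainder 11
45 ÷ 11 → quotient 4, remainder 1
11 ÷ 1 → quotient 11, remainder 0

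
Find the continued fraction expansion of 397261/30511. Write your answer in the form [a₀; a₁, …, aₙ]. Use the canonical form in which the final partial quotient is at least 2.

⌊397261/30511⌋ = 13, remainder 618
⌊30511/618⌋ = 49, remainder 229
⌊618/229⌋ = 2, remainder 160
⌊229/160⌋ = 1, remainder 69
⌊160/69⌋ = 2, remainder 22
⌊69/22⌋ = 3, remainder 3
⌊22/3⌋ = 7, remainder 1
⌊3/1⌋ = 3, remainder 0

[13; 49, 2, 1, 2, 3, 7, 3]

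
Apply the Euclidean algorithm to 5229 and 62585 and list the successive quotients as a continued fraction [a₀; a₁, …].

Apply division with remainder until the remainder is 0:
5229 ÷ 62585 → quotient 0, remainder 5229
62585 ÷ 5229 → quotient 11, remainder 5066
5229 ÷ 5066 → quotient 1, remainder 163
5066 ÷ 163 → quotient 31, remainder 13
163 ÷ 13 → quotient 12, remainder 7
13 ÷ 7 → quotient 1, remainder 6
7 ÷ 6 → quotient 1, remainder 1
6 ÷ 1 → quotient 6, remainder 0

[0; 11, 1, 31, 12, 1, 1, 6]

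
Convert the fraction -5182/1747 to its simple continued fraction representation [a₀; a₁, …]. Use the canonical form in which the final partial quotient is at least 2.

[-3; 29, 1, 1, 1, 1, 3, 3]

Run the Euclidean algorithm, recording each quotient:
-5182 ÷ 1747 → quotient -3, remainder 59
1747 ÷ 59 → quotient 29, remainder 36
59 ÷ 36 → quotient 1, remainder 23
36 ÷ 23 → quotient 1, remainder 13
23 ÷ 13 → quotient 1, remainder 10
13 ÷ 10 → quotient 1, remainder 3
10 ÷ 3 → quotient 3, remainder 1
3 ÷ 1 → quotient 3, remainder 0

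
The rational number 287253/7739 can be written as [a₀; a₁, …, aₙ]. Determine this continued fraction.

[37; 8, 1, 1, 56, 2, 1, 2]

⌊287253/7739⌋ = 37, remainder 910
⌊7739/910⌋ = 8, remainder 459
⌊910/459⌋ = 1, remainder 451
⌊459/451⌋ = 1, remainder 8
⌊451/8⌋ = 56, remainder 3
⌊8/3⌋ = 2, remainder 2
⌊3/2⌋ = 1, remainder 1
⌊2/1⌋ = 2, remainder 0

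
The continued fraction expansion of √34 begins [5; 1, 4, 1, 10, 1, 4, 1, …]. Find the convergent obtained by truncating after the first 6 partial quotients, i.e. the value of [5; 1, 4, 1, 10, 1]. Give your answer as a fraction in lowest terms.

414/71

Compute successive convergents:
a_0 = 5: 5/1
a_1 = 1: 6/1
a_2 = 4: 29/5
a_3 = 1: 35/6
a_4 = 10: 379/65
a_5 = 1: 414/71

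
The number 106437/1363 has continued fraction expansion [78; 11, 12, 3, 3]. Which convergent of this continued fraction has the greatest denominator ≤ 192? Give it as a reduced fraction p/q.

10386/133

List convergents until the denominator exceeds the bound:
a_0 = 78: 78/1  (≤ bound)
a_1 = 11: 859/11  (≤ bound)
a_2 = 12: 10386/133  (≤ bound)
a_3 = 3: 32017/410  (> 192, stop)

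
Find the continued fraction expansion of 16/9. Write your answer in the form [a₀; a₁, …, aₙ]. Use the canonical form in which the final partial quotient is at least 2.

Repeatedly divide and take the remainder:
16 ÷ 9 → quotient 1, remainder 7
9 ÷ 7 → quotient 1, remainder 2
7 ÷ 2 → quotient 3, remainder 1
2 ÷ 1 → quotient 2, remainder 0

[1; 1, 3, 2]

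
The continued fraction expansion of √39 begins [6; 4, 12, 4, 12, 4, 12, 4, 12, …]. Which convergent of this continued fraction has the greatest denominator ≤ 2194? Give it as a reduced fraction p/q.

List convergents until the denominator exceeds the bound:
a_0 = 6: 6/1  (≤ bound)
a_1 = 4: 25/4  (≤ bound)
a_2 = 12: 306/49  (≤ bound)
a_3 = 4: 1249/200  (≤ bound)
a_4 = 12: 15294/2449  (> 2194, stop)

1249/200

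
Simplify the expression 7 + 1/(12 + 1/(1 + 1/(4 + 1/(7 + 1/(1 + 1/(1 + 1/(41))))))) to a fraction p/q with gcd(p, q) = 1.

a_0 = 7: 7/1
a_1 = 12: 85/12
a_2 = 1: 92/13
a_3 = 4: 453/64
a_4 = 7: 3263/461
a_5 = 1: 3716/525
a_6 = 1: 6979/986
a_7 = 41: 289855/40951

289855/40951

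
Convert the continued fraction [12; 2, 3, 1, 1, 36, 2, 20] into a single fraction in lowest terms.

a_0 = 12: 12/1
a_1 = 2: 25/2
a_2 = 3: 87/7
a_3 = 1: 112/9
a_4 = 1: 199/16
a_5 = 36: 7276/585
a_6 = 2: 14751/1186
a_7 = 20: 302296/24305

302296/24305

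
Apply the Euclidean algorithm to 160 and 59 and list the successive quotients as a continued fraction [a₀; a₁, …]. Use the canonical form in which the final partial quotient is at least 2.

[2; 1, 2, 2, 8]

160 = 2·59 + 42, so a_0 = 2
59 = 1·42 + 17, so a_1 = 1
42 = 2·17 + 8, so a_2 = 2
17 = 2·8 + 1, so a_3 = 2
8 = 8·1 + 0, so a_4 = 8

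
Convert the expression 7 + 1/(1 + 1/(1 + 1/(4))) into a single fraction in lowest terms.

68/9

Start with 4.
1 + 1/(4/1) = 1 + 1/4 = 5/4
1 + 1/(5/4) = 1 + 4/5 = 9/5
7 + 1/(9/5) = 7 + 5/9 = 68/9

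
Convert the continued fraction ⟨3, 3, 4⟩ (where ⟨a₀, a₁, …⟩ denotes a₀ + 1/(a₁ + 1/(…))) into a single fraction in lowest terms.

43/13

Start with 4.
3 + 1/(4/1) = 3 + 1/4 = 13/4
3 + 1/(13/4) = 3 + 4/13 = 43/13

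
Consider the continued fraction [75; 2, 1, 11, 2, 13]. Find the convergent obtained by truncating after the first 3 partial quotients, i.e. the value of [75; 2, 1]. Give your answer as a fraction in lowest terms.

226/3

Use the convergent recurrence hₖ = aₖ·hₖ₋₁ + hₖ₋₂ (and likewise for the denominators kₖ):
a_0 = 75: 75/1
a_1 = 2: 151/2
a_2 = 1: 226/3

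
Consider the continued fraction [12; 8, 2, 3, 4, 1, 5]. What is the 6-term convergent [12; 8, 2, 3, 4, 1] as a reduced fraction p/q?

Work from the innermost term outward:
Start with 1.
4 + 1/(1/1) = 4 + 1/1 = 5/1
3 + 1/(5/1) = 3 + 1/5 = 16/5
2 + 1/(16/5) = 2 + 5/16 = 37/16
8 + 1/(37/16) = 8 + 16/37 = 312/37
12 + 1/(312/37) = 12 + 37/312 = 3781/312

3781/312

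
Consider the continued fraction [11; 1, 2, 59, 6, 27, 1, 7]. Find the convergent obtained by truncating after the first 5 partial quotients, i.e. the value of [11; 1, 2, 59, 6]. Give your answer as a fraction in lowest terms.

Start with 6.
59 + 1/(6/1) = 59 + 1/6 = 355/6
2 + 1/(355/6) = 2 + 6/355 = 716/355
1 + 1/(716/355) = 1 + 355/716 = 1071/716
11 + 1/(1071/716) = 11 + 716/1071 = 12497/1071

12497/1071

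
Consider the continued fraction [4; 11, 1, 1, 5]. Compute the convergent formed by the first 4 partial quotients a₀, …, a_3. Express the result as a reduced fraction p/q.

Build up convergents one term at a time:
a_0 = 4: 4/1
a_1 = 11: 45/11
a_2 = 1: 49/12
a_3 = 1: 94/23

94/23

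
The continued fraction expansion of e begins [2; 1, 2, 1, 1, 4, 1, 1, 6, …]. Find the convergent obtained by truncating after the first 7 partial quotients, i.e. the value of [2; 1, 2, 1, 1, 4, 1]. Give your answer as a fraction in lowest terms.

106/39

Start with 1.
4 + 1/(1/1) = 4 + 1/1 = 5/1
1 + 1/(5/1) = 1 + 1/5 = 6/5
1 + 1/(6/5) = 1 + 5/6 = 11/6
2 + 1/(11/6) = 2 + 6/11 = 28/11
1 + 1/(28/11) = 1 + 11/28 = 39/28
2 + 1/(39/28) = 2 + 28/39 = 106/39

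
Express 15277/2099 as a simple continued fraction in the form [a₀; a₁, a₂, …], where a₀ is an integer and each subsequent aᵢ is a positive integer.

[7; 3, 1, 1, 2, 6, 2, 8]

15277 = 7·2099 + 584, so a_0 = 7
2099 = 3·584 + 347, so a_1 = 3
584 = 1·347 + 237, so a_2 = 1
347 = 1·237 + 110, so a_3 = 1
237 = 2·110 + 17, so a_4 = 2
110 = 6·17 + 8, so a_5 = 6
17 = 2·8 + 1, so a_6 = 2
8 = 8·1 + 0, so a_7 = 8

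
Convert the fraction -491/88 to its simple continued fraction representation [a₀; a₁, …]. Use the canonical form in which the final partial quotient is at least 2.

[-6; 2, 2, 1, 1, 1, 4]

⌊-491/88⌋ = -6, remainder 37
⌊88/37⌋ = 2, remainder 14
⌊37/14⌋ = 2, remainder 9
⌊14/9⌋ = 1, remainder 5
⌊9/5⌋ = 1, remainder 4
⌊5/4⌋ = 1, remainder 1
⌊4/1⌋ = 4, remainder 0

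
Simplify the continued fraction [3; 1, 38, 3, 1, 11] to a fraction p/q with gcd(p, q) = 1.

7333/1845

Starting at the tail and folding back:
Start with 11.
1 + 1/(11/1) = 1 + 1/11 = 12/11
3 + 1/(12/11) = 3 + 11/12 = 47/12
38 + 1/(47/12) = 38 + 12/47 = 1798/47
1 + 1/(1798/47) = 1 + 47/1798 = 1845/1798
3 + 1/(1845/1798) = 3 + 1798/1845 = 7333/1845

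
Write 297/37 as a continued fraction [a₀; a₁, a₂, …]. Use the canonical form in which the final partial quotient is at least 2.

297 ÷ 37 → quotient 8, remainder 1
37 ÷ 1 → quotient 37, remainder 0

[8; 37]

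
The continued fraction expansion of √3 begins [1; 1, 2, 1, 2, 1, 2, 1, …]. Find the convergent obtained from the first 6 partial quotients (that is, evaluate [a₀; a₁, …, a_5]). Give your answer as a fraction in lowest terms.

26/15

a_0 = 1: 1/1
a_1 = 1: 2/1
a_2 = 2: 5/3
a_3 = 1: 7/4
a_4 = 2: 19/11
a_5 = 1: 26/15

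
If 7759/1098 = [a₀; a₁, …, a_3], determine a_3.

7759 = 7·1098 + 73, so a_0 = 7
1098 = 15·73 + 3, so a_1 = 15
73 = 24·3 + 1, so a_2 = 24
3 = 3·1 + 0, so a_3 = 3

3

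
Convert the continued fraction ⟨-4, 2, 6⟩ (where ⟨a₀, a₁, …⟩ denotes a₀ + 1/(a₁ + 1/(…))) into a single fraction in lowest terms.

Collapse the nested fraction from the inside out:
Start with 6.
2 + 1/(6/1) = 2 + 1/6 = 13/6
-4 + 1/(13/6) = -4 + 6/13 = -46/13

-46/13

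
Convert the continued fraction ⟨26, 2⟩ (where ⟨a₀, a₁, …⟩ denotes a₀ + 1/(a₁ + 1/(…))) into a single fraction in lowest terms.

53/2

Build up convergents one term at a time:
a_0 = 26: 26/1
a_1 = 2: 53/2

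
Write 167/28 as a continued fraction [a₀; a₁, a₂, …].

⌊167/28⌋ = 5, remainder 27
⌊28/27⌋ = 1, remainder 1
⌊27/1⌋ = 27, remainder 0

[5; 1, 27]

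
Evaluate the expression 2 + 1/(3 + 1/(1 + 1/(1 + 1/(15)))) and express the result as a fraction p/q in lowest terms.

Start with 15.
1 + 1/(15/1) = 1 + 1/15 = 16/15
1 + 1/(16/15) = 1 + 15/16 = 31/16
3 + 1/(31/16) = 3 + 16/31 = 109/31
2 + 1/(109/31) = 2 + 31/109 = 249/109

249/109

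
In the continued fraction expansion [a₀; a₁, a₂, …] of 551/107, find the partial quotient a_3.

2

551 ÷ 107 → quotient 5, remainder 16
107 ÷ 16 → quotient 6, remainder 11
16 ÷ 11 → quotient 1, remainder 5
11 ÷ 5 → quotient 2, remainder 1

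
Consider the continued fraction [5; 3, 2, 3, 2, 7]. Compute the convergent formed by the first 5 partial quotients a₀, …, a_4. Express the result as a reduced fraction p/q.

a_0 = 5: 5/1
a_1 = 3: 16/3
a_2 = 2: 37/7
a_3 = 3: 127/24
a_4 = 2: 291/55

291/55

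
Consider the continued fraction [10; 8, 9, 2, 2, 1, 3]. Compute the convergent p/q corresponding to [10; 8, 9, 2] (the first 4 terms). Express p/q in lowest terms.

1559/154

Collapse the nested fraction from the inside out:
Start with 2.
9 + 1/(2/1) = 9 + 1/2 = 19/2
8 + 1/(19/2) = 8 + 2/19 = 154/19
10 + 1/(154/19) = 10 + 19/154 = 1559/154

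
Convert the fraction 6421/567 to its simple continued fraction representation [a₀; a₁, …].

6421 = 11·567 + 184, so a_0 = 11
567 = 3·184 + 15, so a_1 = 3
184 = 12·15 + 4, so a_2 = 12
15 = 3·4 + 3, so a_3 = 3
4 = 1·3 + 1, so a_4 = 1
3 = 3·1 + 0, so a_5 = 3

[11; 3, 12, 3, 1, 3]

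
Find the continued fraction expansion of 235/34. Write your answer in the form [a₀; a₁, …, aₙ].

[6; 1, 10, 3]

Apply division with remainder until the remainder is 0:
⌊235/34⌋ = 6, remainder 31
⌊34/31⌋ = 1, remainder 3
⌊31/3⌋ = 10, remainder 1
⌊3/1⌋ = 3, remainder 0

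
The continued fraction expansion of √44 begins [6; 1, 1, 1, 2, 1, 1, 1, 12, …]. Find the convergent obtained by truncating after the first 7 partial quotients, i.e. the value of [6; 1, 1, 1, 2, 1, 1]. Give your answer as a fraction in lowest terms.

126/19

Build up convergents one term at a time:
a_0 = 6: 6/1
a_1 = 1: 7/1
a_2 = 1: 13/2
a_3 = 1: 20/3
a_4 = 2: 53/8
a_5 = 1: 73/11
a_6 = 1: 126/19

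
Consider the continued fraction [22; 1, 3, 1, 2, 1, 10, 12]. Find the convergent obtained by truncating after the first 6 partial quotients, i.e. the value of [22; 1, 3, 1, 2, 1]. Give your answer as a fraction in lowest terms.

Start with 1.
2 + 1/(1/1) = 2 + 1/1 = 3/1
1 + 1/(3/1) = 1 + 1/3 = 4/3
3 + 1/(4/3) = 3 + 3/4 = 15/4
1 + 1/(15/4) = 1 + 4/15 = 19/15
22 + 1/(19/15) = 22 + 15/19 = 433/19

433/19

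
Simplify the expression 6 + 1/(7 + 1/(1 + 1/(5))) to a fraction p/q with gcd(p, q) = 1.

288/47

Compute successive convergents:
a_0 = 6: 6/1
a_1 = 7: 43/7
a_2 = 1: 49/8
a_3 = 5: 288/47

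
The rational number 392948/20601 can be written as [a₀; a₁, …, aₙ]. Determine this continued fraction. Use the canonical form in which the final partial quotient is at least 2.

Apply division with remainder until the remainder is 0:
392948 = 19·20601 + 1529, so a_0 = 19
20601 = 13·1529 + 724, so a_1 = 13
1529 = 2·724 + 81, so a_2 = 2
724 = 8·81 + 76, so a_3 = 8
81 = 1·76 + 5, so a_4 = 1
76 = 15·5 + 1, so a_5 = 15
5 = 5·1 + 0, so a_6 = 5

[19; 13, 2, 8, 1, 15, 5]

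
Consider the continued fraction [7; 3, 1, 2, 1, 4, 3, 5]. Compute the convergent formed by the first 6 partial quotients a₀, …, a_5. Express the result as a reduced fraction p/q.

Work from the innermost term outward:
Start with 4.
1 + 1/(4/1) = 1 + 1/4 = 5/4
2 + 1/(5/4) = 2 + 4/5 = 14/5
1 + 1/(14/5) = 1 + 5/14 = 19/14
3 + 1/(19/14) = 3 + 14/19 = 71/19
7 + 1/(71/19) = 7 + 19/71 = 516/71

516/71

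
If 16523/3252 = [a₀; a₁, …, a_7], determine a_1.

16523 ÷ 3252 → quotient 5, remainder 263
3252 ÷ 263 → quotient 12, remainder 96

12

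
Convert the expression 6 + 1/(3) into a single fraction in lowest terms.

19/3

a_0 = 6: 6/1
a_1 = 3: 19/3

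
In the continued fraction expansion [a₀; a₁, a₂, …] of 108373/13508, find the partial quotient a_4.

1

108373 = 8·13508 + 309, so a_0 = 8
13508 = 43·309 + 221, so a_1 = 43
309 = 1·221 + 88, so a_2 = 1
221 = 2·88 + 45, so a_3 = 2
88 = 1·45 + 43, so a_4 = 1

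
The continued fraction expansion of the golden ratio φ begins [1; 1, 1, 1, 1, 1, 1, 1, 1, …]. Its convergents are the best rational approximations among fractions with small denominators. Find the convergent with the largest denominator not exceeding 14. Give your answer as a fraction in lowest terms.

List convergents until the denominator exceeds the bound:
a_0 = 1: 1/1  (≤ bound)
a_1 = 1: 2/1  (≤ bound)
a_2 = 1: 3/2  (≤ bound)
a_3 = 1: 5/3  (≤ bound)
a_4 = 1: 8/5  (≤ bound)
a_5 = 1: 13/8  (≤ bound)
a_6 = 1: 21/13  (≤ bound)
a_7 = 1: 34/21  (> 14, stop)

21/13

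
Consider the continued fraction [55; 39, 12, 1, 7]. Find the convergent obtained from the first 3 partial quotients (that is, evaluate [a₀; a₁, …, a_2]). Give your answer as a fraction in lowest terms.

Compute successive convergents:
a_0 = 55: 55/1
a_1 = 39: 2146/39
a_2 = 12: 25807/469

25807/469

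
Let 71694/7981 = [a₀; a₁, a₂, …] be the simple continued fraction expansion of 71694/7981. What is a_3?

71694 ÷ 7981 → quotient 8, remainder 7846
7981 ÷ 7846 → quotient 1, remainder 135
7846 ÷ 135 → quotient 58, remainder 16
135 ÷ 16 → quotient 8, remainder 7

8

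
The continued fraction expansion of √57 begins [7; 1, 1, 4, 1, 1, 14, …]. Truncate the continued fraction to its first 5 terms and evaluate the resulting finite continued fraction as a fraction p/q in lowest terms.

Start with 1.
4 + 1/(1/1) = 4 + 1/1 = 5/1
1 + 1/(5/1) = 1 + 1/5 = 6/5
1 + 1/(6/5) = 1 + 5/6 = 11/6
7 + 1/(11/6) = 7 + 6/11 = 83/11

83/11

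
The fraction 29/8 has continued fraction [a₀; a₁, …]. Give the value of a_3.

Apply division with remainder until the remainder is 0:
29 ÷ 8 → quotient 3, remainder 5
8 ÷ 5 → quotient 1, remainder 3
5 ÷ 3 → quotient 1, remainder 2
3 ÷ 2 → quotient 1, remainder 1

1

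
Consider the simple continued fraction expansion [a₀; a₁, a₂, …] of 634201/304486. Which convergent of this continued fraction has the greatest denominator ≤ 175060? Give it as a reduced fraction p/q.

List convergents until the denominator exceeds the bound:
a_0 = 2: 2/1  (≤ bound)
a_1 = 12: 25/12  (≤ bound)
a_2 = 14: 352/169  (≤ bound)
a_3 = 1: 377/181  (≤ bound)
a_4 = 1: 729/350  (≤ bound)
a_5 = 15: 11312/5431  (≤ bound)
a_6 = 56: 634201/304486  (> 175060, stop)

11312/5431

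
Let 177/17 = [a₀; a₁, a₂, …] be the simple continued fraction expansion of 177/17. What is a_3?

⌊177/17⌋ = 10, remainder 7
⌊17/7⌋ = 2, remainder 3
⌊7/3⌋ = 2, remainder 1
⌊3/1⌋ = 3, remainder 0

3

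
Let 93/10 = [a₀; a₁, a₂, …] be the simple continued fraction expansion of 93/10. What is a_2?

Run the Euclidean algorithm, recording each quotient:
93 ÷ 10 → quotient 9, remainder 3
10 ÷ 3 → quotient 3, remainder 1
3 ÷ 1 → quotient 3, remainder 0

3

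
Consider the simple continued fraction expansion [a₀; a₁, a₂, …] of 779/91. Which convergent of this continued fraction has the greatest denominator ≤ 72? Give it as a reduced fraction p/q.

214/25

List convergents until the denominator exceeds the bound:
a_0 = 8: 8/1  (≤ bound)
a_1 = 1: 9/1  (≤ bound)
a_2 = 1: 17/2  (≤ bound)
a_3 = 3: 60/7  (≤ bound)
a_4 = 1: 77/9  (≤ bound)
a_5 = 1: 137/16  (≤ bound)
a_6 = 1: 214/25  (≤ bound)
a_7 = 3: 779/91  (> 72, stop)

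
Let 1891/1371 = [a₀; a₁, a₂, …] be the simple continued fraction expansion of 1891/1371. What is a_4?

1

1891 ÷ 1371 → quotient 1, remainder 520
1371 ÷ 520 → quotient 2, remainder 331
520 ÷ 331 → quotient 1, remainder 189
331 ÷ 189 → quotient 1, remainder 142
189 ÷ 142 → quotient 1, remainder 47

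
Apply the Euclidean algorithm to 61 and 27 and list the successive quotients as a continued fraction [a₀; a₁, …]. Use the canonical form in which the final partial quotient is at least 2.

[2; 3, 1, 6]

61 ÷ 27 → quotient 2, remainder 7
27 ÷ 7 → quotient 3, remainder 6
7 ÷ 6 → quotient 1, remainder 1
6 ÷ 1 → quotient 6, remainder 0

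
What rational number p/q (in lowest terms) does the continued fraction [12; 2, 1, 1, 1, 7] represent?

755/61

Compute successive convergents:
a_0 = 12: 12/1
a_1 = 2: 25/2
a_2 = 1: 37/3
a_3 = 1: 62/5
a_4 = 1: 99/8
a_5 = 7: 755/61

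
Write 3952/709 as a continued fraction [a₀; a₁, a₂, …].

Repeatedly divide and take the remainder:
⌊3952/709⌋ = 5, remainder 407
⌊709/407⌋ = 1, remainder 302
⌊407/302⌋ = 1, remainder 105
⌊302/105⌋ = 2, remainder 92
⌊105/92⌋ = 1, remainder 13
⌊92/13⌋ = 7, remainder 1
⌊13/1⌋ = 13, remainder 0

[5; 1, 1, 2, 1, 7, 13]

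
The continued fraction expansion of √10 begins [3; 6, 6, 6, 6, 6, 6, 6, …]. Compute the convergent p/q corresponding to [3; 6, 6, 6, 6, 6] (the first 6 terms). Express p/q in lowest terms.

27379/8658

Start with 6.
6 + 1/(6/1) = 6 + 1/6 = 37/6
6 + 1/(37/6) = 6 + 6/37 = 228/37
6 + 1/(228/37) = 6 + 37/228 = 1405/228
6 + 1/(1405/228) = 6 + 228/1405 = 8658/1405
3 + 1/(8658/1405) = 3 + 1405/8658 = 27379/8658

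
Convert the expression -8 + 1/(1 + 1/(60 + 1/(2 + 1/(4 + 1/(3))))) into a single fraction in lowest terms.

-12503/1782

a_0 = -8: -8/1
a_1 = 1: -7/1
a_2 = 60: -428/61
a_3 = 2: -863/123
a_4 = 4: -3880/553
a_5 = 3: -12503/1782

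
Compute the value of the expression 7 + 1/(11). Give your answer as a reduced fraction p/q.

78/11

Start with 11.
7 + 1/(11/1) = 7 + 1/11 = 78/11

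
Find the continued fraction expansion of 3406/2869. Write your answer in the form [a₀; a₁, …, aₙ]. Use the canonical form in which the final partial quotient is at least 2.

3406 = 1·2869 + 537, so a_0 = 1
2869 = 5·537 + 184, so a_1 = 5
537 = 2·184 + 169, so a_2 = 2
184 = 1·169 + 15, so a_3 = 1
169 = 11·15 + 4, so a_4 = 11
15 = 3·4 + 3, so a_5 = 3
4 = 1·3 + 1, so a_6 = 1
3 = 3·1 + 0, so a_7 = 3

[1; 5, 2, 1, 11, 3, 1, 3]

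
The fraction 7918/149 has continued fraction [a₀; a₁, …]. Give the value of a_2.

Apply division with remainder until the remainder is 0:
⌊7918/149⌋ = 53, remainder 21
⌊149/21⌋ = 7, remainder 2
⌊21/2⌋ = 10, remainder 1

10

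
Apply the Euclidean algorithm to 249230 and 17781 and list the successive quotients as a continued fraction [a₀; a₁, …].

Apply division with remainder until the remainder is 0:
249230 ÷ 17781 → quotient 14, remainder 296
17781 ÷ 296 → quotient 60, remainder 21
296 ÷ 21 → quotient 14, remainder 2
21 ÷ 2 → quotient 10, remainder 1
2 ÷ 1 → quotient 2, remainder 0

[14; 60, 14, 10, 2]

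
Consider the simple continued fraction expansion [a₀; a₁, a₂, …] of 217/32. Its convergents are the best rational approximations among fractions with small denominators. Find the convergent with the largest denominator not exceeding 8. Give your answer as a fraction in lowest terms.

34/5

a_0 = 6: 6/1  (≤ bound)
a_1 = 1: 7/1  (≤ bound)
a_2 = 3: 27/4  (≤ bound)
a_3 = 1: 34/5  (≤ bound)
a_4 = 1: 61/9  (> 8, stop)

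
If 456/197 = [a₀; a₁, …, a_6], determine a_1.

3

456 = 2·197 + 62, so a_0 = 2
197 = 3·62 + 11, so a_1 = 3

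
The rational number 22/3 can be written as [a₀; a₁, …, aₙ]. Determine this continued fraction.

[7; 3]

Repeatedly divide and take the remainder:
22 ÷ 3 → quotient 7, remainder 1
3 ÷ 1 → quotient 3, remainder 0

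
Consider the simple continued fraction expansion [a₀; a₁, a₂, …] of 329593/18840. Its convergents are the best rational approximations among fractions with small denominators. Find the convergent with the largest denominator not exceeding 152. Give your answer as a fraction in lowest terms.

a_0 = 17: 17/1  (≤ bound)
a_1 = 2: 35/2  (≤ bound)
a_2 = 43: 1522/87  (≤ bound)
a_3 = 1: 1557/89  (≤ bound)
a_4 = 1: 3079/176  (> 152, stop)

1557/89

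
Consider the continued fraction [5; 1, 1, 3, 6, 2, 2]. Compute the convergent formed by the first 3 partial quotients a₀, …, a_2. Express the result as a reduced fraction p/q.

11/2

a_0 = 5: 5/1
a_1 = 1: 6/1
a_2 = 1: 11/2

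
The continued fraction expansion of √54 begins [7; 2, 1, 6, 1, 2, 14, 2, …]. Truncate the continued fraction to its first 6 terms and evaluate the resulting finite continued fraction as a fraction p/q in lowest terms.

485/66

Start with 2.
1 + 1/(2/1) = 1 + 1/2 = 3/2
6 + 1/(3/2) = 6 + 2/3 = 20/3
1 + 1/(20/3) = 1 + 3/20 = 23/20
2 + 1/(23/20) = 2 + 20/23 = 66/23
7 + 1/(66/23) = 7 + 23/66 = 485/66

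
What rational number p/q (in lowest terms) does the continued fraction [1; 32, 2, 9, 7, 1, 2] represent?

14829/14386

Start with 2.
1 + 1/(2/1) = 1 + 1/2 = 3/2
7 + 1/(3/2) = 7 + 2/3 = 23/3
9 + 1/(23/3) = 9 + 3/23 = 210/23
2 + 1/(210/23) = 2 + 23/210 = 443/210
32 + 1/(443/210) = 32 + 210/443 = 14386/443
1 + 1/(14386/443) = 1 + 443/14386 = 14829/14386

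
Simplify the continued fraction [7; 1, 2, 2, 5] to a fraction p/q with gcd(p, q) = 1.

Start with 5.
2 + 1/(5/1) = 2 + 1/5 = 11/5
2 + 1/(11/5) = 2 + 5/11 = 27/11
1 + 1/(27/11) = 1 + 11/27 = 38/27
7 + 1/(38/27) = 7 + 27/38 = 293/38

293/38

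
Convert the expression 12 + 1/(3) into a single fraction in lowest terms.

37/3

Use the convergent recurrence hₖ = aₖ·hₖ₋₁ + hₖ₋₂ (and likewise for the denominators kₖ):
a_0 = 12: 12/1
a_1 = 3: 37/3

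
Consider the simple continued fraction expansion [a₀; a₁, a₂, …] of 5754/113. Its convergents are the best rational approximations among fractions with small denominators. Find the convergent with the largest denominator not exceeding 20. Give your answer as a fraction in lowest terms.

662/13

List convergents until the denominator exceeds the bound:
a_0 = 50: 50/1  (≤ bound)
a_1 = 1: 51/1  (≤ bound)
a_2 = 11: 611/12  (≤ bound)
a_3 = 1: 662/13  (≤ bound)
a_4 = 1: 1273/25  (> 20, stop)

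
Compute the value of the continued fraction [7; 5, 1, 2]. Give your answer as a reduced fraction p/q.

a_0 = 7: 7/1
a_1 = 5: 36/5
a_2 = 1: 43/6
a_3 = 2: 122/17

122/17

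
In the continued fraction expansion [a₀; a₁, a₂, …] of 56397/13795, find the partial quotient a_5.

56397 = 4·13795 + 1217, so a_0 = 4
13795 = 11·1217 + 408, so a_1 = 11
1217 = 2·408 + 401, so a_2 = 2
408 = 1·401 + 7, so a_3 = 1
401 = 57·7 + 2, so a_4 = 57
7 = 3·2 + 1, so a_5 = 3

3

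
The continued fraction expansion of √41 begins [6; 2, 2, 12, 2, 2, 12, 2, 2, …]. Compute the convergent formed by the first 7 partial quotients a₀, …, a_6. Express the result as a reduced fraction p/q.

25414/3969

Start with 12.
2 + 1/(12/1) = 2 + 1/12 = 25/12
2 + 1/(25/12) = 2 + 12/25 = 62/25
12 + 1/(62/25) = 12 + 25/62 = 769/62
2 + 1/(769/62) = 2 + 62/769 = 1600/769
2 + 1/(1600/769) = 2 + 769/1600 = 3969/1600
6 + 1/(3969/1600) = 6 + 1600/3969 = 25414/3969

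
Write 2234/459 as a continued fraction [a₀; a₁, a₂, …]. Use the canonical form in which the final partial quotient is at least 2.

Run the Euclidean algorithm, recording each quotient:
2234 ÷ 459 → quotient 4, remainder 398
459 ÷ 398 → quotient 1, remainder 61
398 ÷ 61 → quotient 6, remainder 32
61 ÷ 32 → quotient 1, remainder 29
32 ÷ 29 → quotient 1, remainder 3
29 ÷ 3 → quotient 9, remainder 2
3 ÷ 2 → quotient 1, remainder 1
2 ÷ 1 → quotient 2, remainder 0

[4; 1, 6, 1, 1, 9, 1, 2]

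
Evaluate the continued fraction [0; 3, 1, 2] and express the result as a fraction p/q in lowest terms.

a_0 = 0: 0/1
a_1 = 3: 1/3
a_2 = 1: 1/4
a_3 = 2: 3/11

3/11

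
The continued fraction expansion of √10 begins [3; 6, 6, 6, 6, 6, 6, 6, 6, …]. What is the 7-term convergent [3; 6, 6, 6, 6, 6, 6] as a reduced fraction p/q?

168717/53353

a_0 = 3: 3/1
a_1 = 6: 19/6
a_2 = 6: 117/37
a_3 = 6: 721/228
a_4 = 6: 4443/1405
a_5 = 6: 27379/8658
a_6 = 6: 168717/53353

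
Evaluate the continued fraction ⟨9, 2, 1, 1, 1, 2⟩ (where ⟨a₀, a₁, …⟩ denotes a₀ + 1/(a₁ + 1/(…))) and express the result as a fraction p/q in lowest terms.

Use the convergent recurrence hₖ = aₖ·hₖ₋₁ + hₖ₋₂ (and likewise for the denominators kₖ):
a_0 = 9: 9/1
a_1 = 2: 19/2
a_2 = 1: 28/3
a_3 = 1: 47/5
a_4 = 1: 75/8
a_5 = 2: 197/21

197/21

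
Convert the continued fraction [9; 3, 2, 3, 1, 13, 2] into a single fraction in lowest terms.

8222/885

a_0 = 9: 9/1
a_1 = 3: 28/3
a_2 = 2: 65/7
a_3 = 3: 223/24
a_4 = 1: 288/31
a_5 = 13: 3967/427
a_6 = 2: 8222/885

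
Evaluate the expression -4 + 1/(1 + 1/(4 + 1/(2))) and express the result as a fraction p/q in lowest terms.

-35/11

Work from the innermost term outward:
Start with 2.
4 + 1/(2/1) = 4 + 1/2 = 9/2
1 + 1/(9/2) = 1 + 2/9 = 11/9
-4 + 1/(11/9) = -4 + 9/11 = -35/11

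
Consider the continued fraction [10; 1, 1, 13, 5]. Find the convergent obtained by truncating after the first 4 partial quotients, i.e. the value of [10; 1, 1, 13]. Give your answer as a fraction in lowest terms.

284/27

a_0 = 10: 10/1
a_1 = 1: 11/1
a_2 = 1: 21/2
a_3 = 13: 284/27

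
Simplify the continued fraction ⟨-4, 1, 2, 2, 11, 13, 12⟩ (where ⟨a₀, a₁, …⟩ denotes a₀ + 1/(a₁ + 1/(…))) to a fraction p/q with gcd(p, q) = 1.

-41567/12644

a_0 = -4: -4/1
a_1 = 1: -3/1
a_2 = 2: -10/3
a_3 = 2: -23/7
a_4 = 11: -263/80
a_5 = 13: -3442/1047
a_6 = 12: -41567/12644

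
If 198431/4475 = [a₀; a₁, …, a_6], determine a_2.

⌊198431/4475⌋ = 44, remainder 1531
⌊4475/1531⌋ = 2, remainder 1413
⌊1531/1413⌋ = 1, remainder 118

1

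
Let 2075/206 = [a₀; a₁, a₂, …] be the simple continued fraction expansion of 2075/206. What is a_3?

2

Apply division with remainder until the remainder is 0:
2075 ÷ 206 → quotient 10, remainder 15
206 ÷ 15 → quotient 13, remainder 11
15 ÷ 11 → quotient 1, remainder 4
11 ÷ 4 → quotient 2, remainder 3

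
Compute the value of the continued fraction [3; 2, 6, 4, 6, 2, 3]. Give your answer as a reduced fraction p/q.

8730/2521

Start with 3.
2 + 1/(3/1) = 2 + 1/3 = 7/3
6 + 1/(7/3) = 6 + 3/7 = 45/7
4 + 1/(45/7) = 4 + 7/45 = 187/45
6 + 1/(187/45) = 6 + 45/187 = 1167/187
2 + 1/(1167/187) = 2 + 187/1167 = 2521/1167
3 + 1/(2521/1167) = 3 + 1167/2521 = 8730/2521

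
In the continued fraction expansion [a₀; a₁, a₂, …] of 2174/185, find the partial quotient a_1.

1

Apply division with remainder until the remainder is 0:
2174 ÷ 185 → quotient 11, remainder 139
185 ÷ 139 → quotient 1, remainder 46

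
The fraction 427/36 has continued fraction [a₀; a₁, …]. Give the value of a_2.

Apply division with remainder until the remainder is 0:
⌊427/36⌋ = 11, remainder 31
⌊36/31⌋ = 1, remainder 5
⌊31/5⌋ = 6, remainder 1

6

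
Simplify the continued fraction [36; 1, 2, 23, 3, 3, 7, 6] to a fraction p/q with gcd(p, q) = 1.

1164866/31765

a_0 = 36: 36/1
a_1 = 1: 37/1
a_2 = 2: 110/3
a_3 = 23: 2567/70
a_4 = 3: 7811/213
a_5 = 3: 26000/709
a_6 = 7: 189811/5176
a_7 = 6: 1164866/31765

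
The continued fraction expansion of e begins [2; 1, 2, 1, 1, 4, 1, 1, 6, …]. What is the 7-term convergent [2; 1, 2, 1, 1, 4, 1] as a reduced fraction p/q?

106/39

Compute successive convergents:
a_0 = 2: 2/1
a_1 = 1: 3/1
a_2 = 2: 8/3
a_3 = 1: 11/4
a_4 = 1: 19/7
a_5 = 4: 87/32
a_6 = 1: 106/39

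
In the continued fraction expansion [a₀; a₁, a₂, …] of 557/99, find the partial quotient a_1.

1

557 = 5·99 + 62, so a_0 = 5
99 = 1·62 + 37, so a_1 = 1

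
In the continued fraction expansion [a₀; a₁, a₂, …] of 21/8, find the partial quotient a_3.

Repeatedly divide and take the remainder:
21 ÷ 8 → quotient 2, remainder 5
8 ÷ 5 → quotient 1, remainder 3
5 ÷ 3 → quotient 1, remainder 2
3 ÷ 2 → quotient 1, remainder 1

1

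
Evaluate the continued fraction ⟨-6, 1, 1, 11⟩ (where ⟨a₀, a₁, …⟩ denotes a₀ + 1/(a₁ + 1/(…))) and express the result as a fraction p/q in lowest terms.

-126/23

Start with 11.
1 + 1/(11/1) = 1 + 1/11 = 12/11
1 + 1/(12/11) = 1 + 11/12 = 23/12
-6 + 1/(23/12) = -6 + 12/23 = -126/23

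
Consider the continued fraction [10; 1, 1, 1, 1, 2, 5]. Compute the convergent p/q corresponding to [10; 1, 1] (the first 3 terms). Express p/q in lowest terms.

21/2

Start with 1.
1 + 1/(1/1) = 1 + 1/1 = 2/1
10 + 1/(2/1) = 10 + 1/2 = 21/2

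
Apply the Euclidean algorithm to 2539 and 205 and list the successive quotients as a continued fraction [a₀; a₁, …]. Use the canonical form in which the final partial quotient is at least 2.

[12; 2, 1, 1, 2, 7, 2]

2539 ÷ 205 → quotient 12, remainder 79
205 ÷ 79 → quotient 2, remainder 47
79 ÷ 47 → quotient 1, remainder 32
47 ÷ 32 → quotient 1, remainder 15
32 ÷ 15 → quotient 2, remainder 2
15 ÷ 2 → quotient 7, remainder 1
2 ÷ 1 → quotient 2, remainder 0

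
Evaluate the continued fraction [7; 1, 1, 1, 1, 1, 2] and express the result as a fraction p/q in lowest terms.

a_0 = 7: 7/1
a_1 = 1: 8/1
a_2 = 1: 15/2
a_3 = 1: 23/3
a_4 = 1: 38/5
a_5 = 1: 61/8
a_6 = 2: 160/21

160/21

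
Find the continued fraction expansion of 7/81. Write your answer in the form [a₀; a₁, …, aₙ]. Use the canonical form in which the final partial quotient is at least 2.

⌊7/81⌋ = 0, remainder 7
⌊81/7⌋ = 11, remainder 4
⌊7/4⌋ = 1, remainder 3
⌊4/3⌋ = 1, remainder 1
⌊3/1⌋ = 3, remainder 0

[0; 11, 1, 1, 3]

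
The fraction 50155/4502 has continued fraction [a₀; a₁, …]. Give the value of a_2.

8

⌊50155/4502⌋ = 11, remainder 633
⌊4502/633⌋ = 7, remainder 71
⌊633/71⌋ = 8, remainder 65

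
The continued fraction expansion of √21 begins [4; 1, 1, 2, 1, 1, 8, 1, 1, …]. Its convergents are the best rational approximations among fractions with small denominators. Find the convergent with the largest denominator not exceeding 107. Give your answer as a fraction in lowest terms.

List convergents until the denominator exceeds the bound:
a_0 = 4: 4/1  (≤ bound)
a_1 = 1: 5/1  (≤ bound)
a_2 = 1: 9/2  (≤ bound)
a_3 = 2: 23/5  (≤ bound)
a_4 = 1: 32/7  (≤ bound)
a_5 = 1: 55/12  (≤ bound)
a_6 = 8: 472/103  (≤ bound)
a_7 = 1: 527/115  (> 107, stop)

472/103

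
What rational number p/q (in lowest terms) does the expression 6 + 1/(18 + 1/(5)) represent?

551/91

Collapse the nested fraction from the inside out:
Start with 5.
18 + 1/(5/1) = 18 + 1/5 = 91/5
6 + 1/(91/5) = 6 + 5/91 = 551/91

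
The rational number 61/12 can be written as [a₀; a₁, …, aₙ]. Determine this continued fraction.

[5; 12]

61 = 5·12 + 1, so a_0 = 5
12 = 12·1 + 0, so a_1 = 12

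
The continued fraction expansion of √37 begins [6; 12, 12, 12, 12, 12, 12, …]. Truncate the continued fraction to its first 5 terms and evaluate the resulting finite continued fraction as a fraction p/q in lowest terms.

128766/21169

a_0 = 6: 6/1
a_1 = 12: 73/12
a_2 = 12: 882/145
a_3 = 12: 10657/1752
a_4 = 12: 128766/21169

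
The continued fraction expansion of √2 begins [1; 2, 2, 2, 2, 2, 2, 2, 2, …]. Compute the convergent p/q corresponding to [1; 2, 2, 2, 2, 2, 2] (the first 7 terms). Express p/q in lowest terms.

239/169

a_0 = 1: 1/1
a_1 = 2: 3/2
a_2 = 2: 7/5
a_3 = 2: 17/12
a_4 = 2: 41/29
a_5 = 2: 99/70
a_6 = 2: 239/169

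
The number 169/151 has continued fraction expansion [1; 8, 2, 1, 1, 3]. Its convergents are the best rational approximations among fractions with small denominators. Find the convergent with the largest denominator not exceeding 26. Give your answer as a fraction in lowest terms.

28/25

a_0 = 1: 1/1  (≤ bound)
a_1 = 8: 9/8  (≤ bound)
a_2 = 2: 19/17  (≤ bound)
a_3 = 1: 28/25  (≤ bound)
a_4 = 1: 47/42  (> 26, stop)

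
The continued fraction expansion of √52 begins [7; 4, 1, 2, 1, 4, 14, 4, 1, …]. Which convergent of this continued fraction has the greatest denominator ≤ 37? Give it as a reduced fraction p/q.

137/19

a_0 = 7: 7/1  (≤ bound)
a_1 = 4: 29/4  (≤ bound)
a_2 = 1: 36/5  (≤ bound)
a_3 = 2: 101/14  (≤ bound)
a_4 = 1: 137/19  (≤ bound)
a_5 = 4: 649/90  (> 37, stop)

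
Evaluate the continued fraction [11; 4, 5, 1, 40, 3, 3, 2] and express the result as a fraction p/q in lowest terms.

a_0 = 11: 11/1
a_1 = 4: 45/4
a_2 = 5: 236/21
a_3 = 1: 281/25
a_4 = 40: 11476/1021
a_5 = 3: 34709/3088
a_6 = 3: 115603/10285
a_7 = 2: 265915/23658

265915/23658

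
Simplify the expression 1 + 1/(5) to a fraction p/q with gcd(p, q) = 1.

6/5

a_0 = 1: 1/1
a_1 = 5: 6/5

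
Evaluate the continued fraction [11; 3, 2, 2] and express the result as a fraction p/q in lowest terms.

Compute successive convergents:
a_0 = 11: 11/1
a_1 = 3: 34/3
a_2 = 2: 79/7
a_3 = 2: 192/17

192/17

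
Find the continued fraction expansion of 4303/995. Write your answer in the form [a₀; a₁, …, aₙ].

Apply division with remainder until the remainder is 0:
⌊4303/995⌋ = 4, remainder 323
⌊995/323⌋ = 3, remainder 26
⌊323/26⌋ = 12, remainder 11
⌊26/11⌋ = 2, remainder 4
⌊11/4⌋ = 2, remainder 3
⌊4/3⌋ = 1, remainder 1
⌊3/1⌋ = 3, remainder 0

[4; 3, 12, 2, 2, 1, 3]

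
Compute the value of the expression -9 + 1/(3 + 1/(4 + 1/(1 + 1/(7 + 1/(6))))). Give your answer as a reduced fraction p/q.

Starting at the tail and folding back:
Start with 6.
7 + 1/(6/1) = 7 + 1/6 = 43/6
1 + 1/(43/6) = 1 + 6/43 = 49/43
4 + 1/(49/43) = 4 + 43/49 = 239/49
3 + 1/(239/49) = 3 + 49/239 = 766/239
-9 + 1/(766/239) = -9 + 239/766 = -6655/766

-6655/766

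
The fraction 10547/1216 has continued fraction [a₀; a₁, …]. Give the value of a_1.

Repeatedly divide and take the remainder:
⌊10547/1216⌋ = 8, remainder 819
⌊1216/819⌋ = 1, remainder 397

1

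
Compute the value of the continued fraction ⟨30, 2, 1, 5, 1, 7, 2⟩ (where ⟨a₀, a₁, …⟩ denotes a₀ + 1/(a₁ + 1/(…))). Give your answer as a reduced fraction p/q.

10137/334

Work from the innermost term outward:
Start with 2.
7 + 1/(2/1) = 7 + 1/2 = 15/2
1 + 1/(15/2) = 1 + 2/15 = 17/15
5 + 1/(17/15) = 5 + 15/17 = 100/17
1 + 1/(100/17) = 1 + 17/100 = 117/100
2 + 1/(117/100) = 2 + 100/117 = 334/117
30 + 1/(334/117) = 30 + 117/334 = 10137/334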